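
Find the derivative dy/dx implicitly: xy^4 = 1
Differentiate the relation implicitly: treat y = y(x) and apply the chain rule, so every y-derivative picks up a y' = dy/dx factor.

With everything moved to the left-hand side, differentiate term by term:
  d/dx[xy^4] = 4xy^3·y' + y^4
  d/dx[-1] = 0

Separating the contributions that come from x directly and those that come through y:
  without y':      y^4
  multiplying y':  4xy^3

so (y^4) + (4xy^3)·y' = 0, and therefore
  dy/dx = -(y^4)/(4xy^3) = -y/(4x)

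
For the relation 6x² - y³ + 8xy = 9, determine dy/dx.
Take d/dx of both sides. Since y is implicitly a function of x, the chain rule attaches a y' = dy/dx factor whenever we differentiate through y.

Set F(x, y) = (left side) − (right side), so the curve is F = 0. Differentiating each term of F:
  d/dx[6x^2] = 12x
  d/dx[8xy] = 8x·y' + 8y
  d/dx[-y^3] = -3y^2·y'
  d/dx[-9] = 0

Collecting, the y'-free part is the partial derivative in x and the y' coefficient is the partial derivative in y:
  ∂F/∂x = 12x + 8y
  ∂F/∂y = 8x - 3y^2

so d/dx[F(x, y(x))] = ∂F/∂x + (∂F/∂y)·y' = 0. Rearranging,
  dy/dx = -(∂F/∂x)/(∂F/∂y) = -(12x + 8y)/(8x - 3y^2) = 4(-3x - 2y)/(8x - 3y^2)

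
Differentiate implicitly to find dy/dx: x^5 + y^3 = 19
Apply d/dx to both sides, remembering that y depends on x. Each occurrence of y therefore brings in a y' = dy/dx via the chain rule.

With F(x, y) equal to the left-hand side minus the right, differentiate F term by term:
  d/dx[x^5] = 5x^4
  d/dx[y^3] = 3y^2·y'
  d/dx[-19] = 0
Adding these up, d/dx[F] = 0 becomes
  (5x^4) + (3y^2)·y' = 0,
so isolating y',
  dy/dx = -(5x^4)/(3y^2) = -5x^4/(3y^2)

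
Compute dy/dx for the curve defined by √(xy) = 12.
Differentiate both sides with respect to x, treating y as y(x). By the chain rule, any term containing y contributes a factor of y' = dy/dx when we differentiate it.

Move every term to one side and write the relation as F(x, y) = 0. Term by term,
  d/dx[√(xy)] = √(xy)(x·y'/2 + y/2)/(xy)
  d/dx[-12] = 0

The pieces without y' make up ∂F/∂x and the coefficient of y' is ∂F/∂y:
  ∂F/∂x = √(xy)/(2x),
  ∂F/∂y = √(xy)/(2y).

Since d/dx[F] = ∂F/∂x + (∂F/∂y)·y' = 0, solve for y':
  (∂F/∂y)·y' = -∂F/∂x
  dy/dx = -(∂F/∂x)/(∂F/∂y) = -(√(xy)/(2x))/(√(xy)/(2y)) = -y/x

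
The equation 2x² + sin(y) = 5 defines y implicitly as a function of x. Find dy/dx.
Take d/dx of both sides. Since y is implicitly a function of x, the chain rule attaches a y' = dy/dx factor whenever we differentiate through y.

Set F(x, y) = (left side) − (right side), so the curve is F = 0. Differentiating each term of F:
  d/dx[2x^2] = 4x
  d/dx[sin(y)] = y'·cos(y)
  d/dx[-5] = 0

Collecting, the y'-free part is the partial derivative in x and the y' coefficient is the partial derivative in y:
  ∂F/∂x = 4x
  ∂F/∂y = cos(y)

so d/dx[F(x, y(x))] = ∂F/∂x + (∂F/∂y)·y' = 0. Rearranging,
  dy/dx = -(∂F/∂x)/(∂F/∂y) = -(4x)/(cos(y)) = -4x/cos(y)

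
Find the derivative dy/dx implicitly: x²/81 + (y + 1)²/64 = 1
Differentiate the relation implicitly: treat y = y(x) and apply the chain rule, so every y-derivative picks up a y' = dy/dx factor.

With everything moved to the left-hand side, differentiate term by term:
  d/dx[x^2/81] = 2x/81
  d/dx[(y + 1)^2/64] = y'(y + 1)/32
  d/dx[-1] = 0

Separating the contributions that come from x directly and those that come through y:
  without y':      2x/81
  multiplying y':  y/32 + 1/32

so (2x/81) + (y/32 + 1/32)·y' = 0, and therefore
  dy/dx = -(2x/81)/(y/32 + 1/32)
        = -(2x/81)/((y + 1)/32) = -64x/(81y + 81)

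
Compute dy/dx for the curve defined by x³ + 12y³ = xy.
Take d/dx of both sides. Since y is implicitly a function of x, the chain rule attaches a y' = dy/dx factor whenever we differentiate through y.

Set F(x, y) = (left side) − (right side), so the curve is F = 0. Differentiating each term of F:
  d/dx[x^3] = 3x^2
  d/dx[-xy] = -x·y' - y
  d/dx[12y^3] = 36y^2·y'

Collecting, the y'-free part is the partial derivative in x and the y' coefficient is the partial derivative in y:
  ∂F/∂x = 3x^2 - y
  ∂F/∂y = -x + 36y^2

so d/dx[F(x, y(x))] = ∂F/∂x + (∂F/∂y)·y' = 0. Rearranging,
  dy/dx = -(∂F/∂x)/(∂F/∂y) = -(3x^2 - y)/(-x + 36y^2) = (3x^2 - y)/(x - 36y^2)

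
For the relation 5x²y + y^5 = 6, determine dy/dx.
Take d/dx of both sides. Since y is implicitly a function of x, the chain rule attaches a y' = dy/dx factor whenever we differentiate through y.

Set F(x, y) = (left side) − (right side), so the curve is F = 0. Differentiating each term of F:
  d/dx[5x^2y] = 5x^2·y' + 10xy
  d/dx[y^5] = 5y^4·y'
  d/dx[-6] = 0

Collecting, the y'-free part is the partial derivative in x and the y' coefficient is the partial derivative in y:
  ∂F/∂x = 10xy
  ∂F/∂y = 5x^2 + 5y^4

so d/dx[F(x, y(x))] = ∂F/∂x + (∂F/∂y)·y' = 0. Rearranging,
  dy/dx = -(∂F/∂x)/(∂F/∂y) = -(10xy)/(5x^2 + 5y^4) = -2xy/(x^2 + y^4)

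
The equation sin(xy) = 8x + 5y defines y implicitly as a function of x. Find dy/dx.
Differentiate both sides with respect to x, treating y as y(x). By the chain rule, any term containing y contributes a factor of y' = dy/dx when we differentiate it.

Move every term to one side and write the relation as F(x, y) = 0. Term by term,
  d/dx[-8x] = -8
  d/dx[-5y] = -5·y'
  d/dx[sin(xy)] = (x·y' + y)·cos(xy)

The pieces without y' make up ∂F/∂x and the coefficient of y' is ∂F/∂y:
  ∂F/∂x = y·cos(xy) - 8,
  ∂F/∂y = x·cos(xy) - 5.

Since d/dx[F] = ∂F/∂x + (∂F/∂y)·y' = 0, solve for y':
  (∂F/∂y)·y' = -∂F/∂x
  dy/dx = -(∂F/∂x)/(∂F/∂y) = -(y·cos(xy) - 8)/(x·cos(xy) - 5) = (-y·cos(xy) + 8)/(x·cos(xy) - 5)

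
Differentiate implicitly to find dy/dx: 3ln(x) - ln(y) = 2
Take d/dx of both sides. Since y is implicitly a function of x, the chain rule attaches a y' = dy/dx factor whenever we differentiate through y.

Set F(x, y) = (left side) − (right side), so the curve is F = 0. Differentiating each term of F:
  d/dx[3ln(x)] = 3/x
  d/dx[-ln(y)] = -y'/y
  d/dx[-2] = 0

Collecting, the y'-free part is the partial derivative in x and the y' coefficient is the partial derivative in y:
  ∂F/∂x = 3/x
  ∂F/∂y = -1/y

so d/dx[F(x, y(x))] = ∂F/∂x + (∂F/∂y)·y' = 0. Rearranging,
  dy/dx = -(∂F/∂x)/(∂F/∂y) = -(3/x)/(-1/y) = 3y/x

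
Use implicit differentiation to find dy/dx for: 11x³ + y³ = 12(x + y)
Differentiate both sides with respect to x, treating y as y(x). By the chain rule, any term containing y contributes a factor of y' = dy/dx when we differentiate it.

Move every term to one side and write the relation as F(x, y) = 0. Term by term,
  d/dx[11x^3] = 33x^2
  d/dx[-12x] = -12
  d/dx[y^3] = 3y^2·y'
  d/dx[-12y] = -12·y'

The pieces without y' make up ∂F/∂x and the coefficient of y' is ∂F/∂y:
  ∂F/∂x = 33x^2 - 12,
  ∂F/∂y = 3y^2 - 12.

Since d/dx[F] = ∂F/∂x + (∂F/∂y)·y' = 0, solve for y':
  (∂F/∂y)·y' = -∂F/∂x
  dy/dx = -(∂F/∂x)/(∂F/∂y) = -(33x^2 - 12)/(3y^2 - 12) = (4 - 11x^2)/(y^2 - 4)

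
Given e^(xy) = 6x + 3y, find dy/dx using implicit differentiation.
Differentiate both sides with respect to x, treating y as y(x). By the chain rule, any term containing y contributes a factor of y' = dy/dx when we differentiate it.

Move every term to one side and write the relation as F(x, y) = 0. Term by term,
  d/dx[-6x] = -6
  d/dx[-3y] = -3·y'
  d/dx[e^(xy)] = (x·y' + y)·e^(xy)

The pieces without y' make up ∂F/∂x and the coefficient of y' is ∂F/∂y:
  ∂F/∂x = y·e^(xy) - 6,
  ∂F/∂y = x·e^(xy) - 3.

Since d/dx[F] = ∂F/∂x + (∂F/∂y)·y' = 0, solve for y':
  (∂F/∂y)·y' = -∂F/∂x
  dy/dx = -(∂F/∂x)/(∂F/∂y) = -(y·e^(xy) - 6)/(x·e^(xy) - 3) = (-y·e^(xy) + 6)/(x·e^(xy) - 3)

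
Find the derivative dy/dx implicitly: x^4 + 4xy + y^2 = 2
Differentiate both sides with respect to x, treating y as y(x). By the chain rule, any term containing y contributes a factor of y' = dy/dx when we differentiate it.

Move every term to one side and write the relation as F(x, y) = 0. Term by term,
  d/dx[x^4] = 4x^3
  d/dx[4xy] = 4x·y' + 4y
  d/dx[y^2] = 2y·y'
  d/dx[-2] = 0

The pieces without y' make up ∂F/∂x and the coefficient of y' is ∂F/∂y:
  ∂F/∂x = 4x^3 + 4y,
  ∂F/∂y = 4x + 2y.

Since d/dx[F] = ∂F/∂x + (∂F/∂y)·y' = 0, solve for y':
  (∂F/∂y)·y' = -∂F/∂x
  dy/dx = -(∂F/∂x)/(∂F/∂y) = -(4x^3 + 4y)/(4x + 2y) = 2(-x^3 - y)/(2x + y)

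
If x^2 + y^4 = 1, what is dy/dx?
Apply d/dx to both sides, remembering that y depends on x. Each occurrence of y therefore brings in a y' = dy/dx via the chain rule.

With F(x, y) equal to the left-hand side minus the right, differentiate F term by term:
  d/dx[x^2] = 2x
  d/dx[y^4] = 4y^3·y'
  d/dx[-1] = 0
Adding these up, d/dx[F] = 0 becomes
  (2x) + (4y^3)·y' = 0,
so isolating y',
  dy/dx = -(2x)/(4y^3) = -x/(2y^3)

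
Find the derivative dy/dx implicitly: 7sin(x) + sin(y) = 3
Differentiate both sides with respect to x, treating y as y(x). By the chain rule, any term containing y contributes a factor of y' = dy/dx when we differentiate it.

Move every term to one side and write the relation as F(x, y) = 0. Term by term,
  d/dx[7sin(x)] = 7cos(x)
  d/dx[sin(y)] = y'·cos(y)
  d/dx[-3] = 0

The pieces without y' make up ∂F/∂x and the coefficient of y' is ∂F/∂y:
  ∂F/∂x = 7cos(x),
  ∂F/∂y = cos(y).

Since d/dx[F] = ∂F/∂x + (∂F/∂y)·y' = 0, solve for y':
  (∂F/∂y)·y' = -∂F/∂x
  dy/dx = -(∂F/∂x)/(∂F/∂y) = -(7cos(x))/(cos(y)) = -7cos(x)/cos(y)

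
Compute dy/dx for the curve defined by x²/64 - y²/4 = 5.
Differentiate the relation implicitly: treat y = y(x) and apply the chain rule, so every y-derivative picks up a y' = dy/dx factor.

With everything moved to the left-hand side, differentiate term by term:
  d/dx[x^2/64] = x/32
  d/dx[-y^2/4] = -y·y'/2
  d/dx[-5] = 0

Separating the contributions that come from x directly and those that come through y:
  without y':      x/32
  multiplying y':  -y/2

so (x/32) + (-y/2)·y' = 0, and therefore
  dy/dx = -(x/32)/(-y/2) = x/(16y)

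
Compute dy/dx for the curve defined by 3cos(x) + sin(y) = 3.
Differentiate the relation implicitly: treat y = y(x) and apply the chain rule, so every y-derivative picks up a y' = dy/dx factor.

With everything moved to the left-hand side, differentiate term by term:
  d/dx[sin(y)] = y'·cos(y)
  d/dx[3cos(x)] = -3sin(x)
  d/dx[-3] = 0

Separating the contributions that come from x directly and those that come through y:
  without y':      -3sin(x)
  multiplying y':  cos(y)

so (-3sin(x)) + (cos(y))·y' = 0, and therefore
  dy/dx = -(-3sin(x))/(cos(y)) = 3sin(x)/cos(y)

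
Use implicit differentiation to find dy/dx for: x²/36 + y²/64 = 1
Take d/dx of both sides. Since y is implicitly a function of x, the chain rule attaches a y' = dy/dx factor whenever we differentiate through y.

Set F(x, y) = (left side) − (right side), so the curve is F = 0. Differentiating each term of F:
  d/dx[x^2/36] = x/18
  d/dx[y^2/64] = y·y'/32
  d/dx[-1] = 0

Collecting, the y'-free part is the partial derivative in x and the y' coefficient is the partial derivative in y:
  ∂F/∂x = x/18
  ∂F/∂y = y/32

so d/dx[F(x, y(x))] = ∂F/∂x + (∂F/∂y)·y' = 0. Rearranging,
  dy/dx = -(∂F/∂x)/(∂F/∂y) = -(x/18)/(y/32) = -16x/(9y)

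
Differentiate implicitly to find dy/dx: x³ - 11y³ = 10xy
Differentiate both sides with respect to x, treating y as y(x). By the chain rule, any term containing y contributes a factor of y' = dy/dx when we differentiate it.

Move every term to one side and write the relation as F(x, y) = 0. Term by term,
  d/dx[x^3] = 3x^2
  d/dx[-10xy] = -10x·y' - 10y
  d/dx[-11y^3] = -33y^2·y'

The pieces without y' make up ∂F/∂x and the coefficient of y' is ∂F/∂y:
  ∂F/∂x = 3x^2 - 10y,
  ∂F/∂y = -10x - 33y^2.

Since d/dx[F] = ∂F/∂x + (∂F/∂y)·y' = 0, solve for y':
  (∂F/∂y)·y' = -∂F/∂x
  dy/dx = -(∂F/∂x)/(∂F/∂y) = -(3x^2 - 10y)/(-10x - 33y^2) = (3x^2 - 10y)/(10x + 33y^2)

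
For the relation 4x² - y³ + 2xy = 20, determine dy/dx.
Differentiate both sides with respect to x, treating y as y(x). By the chain rule, any term containing y contributes a factor of y' = dy/dx when we differentiate it.

Move every term to one side and write the relation as F(x, y) = 0. Term by term,
  d/dx[4x^2] = 8x
  d/dx[2xy] = 2x·y' + 2y
  d/dx[-y^3] = -3y^2·y'
  d/dx[-20] = 0

The pieces without y' make up ∂F/∂x and the coefficient of y' is ∂F/∂y:
  ∂F/∂x = 8x + 2y,
  ∂F/∂y = 2x - 3y^2.

Since d/dx[F] = ∂F/∂x + (∂F/∂y)·y' = 0, solve for y':
  (∂F/∂y)·y' = -∂F/∂x
  dy/dx = -(∂F/∂x)/(∂F/∂y) = -(8x + 2y)/(2x - 3y^2) = 2(-4x - y)/(2x - 3y^2)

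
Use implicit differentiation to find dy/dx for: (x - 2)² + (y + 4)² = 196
Differentiate both sides with respect to x, treating y as y(x). By the chain rule, any term containing y contributes a factor of y' = dy/dx when we differentiate it.

Move every term to one side and write the relation as F(x, y) = 0. Term by term,
  d/dx[(x - 2)^2] = 2x - 4
  d/dx[(y + 4)^2] = 2·y'(y + 4)
  d/dx[-196] = 0

The pieces without y' make up ∂F/∂x and the coefficient of y' is ∂F/∂y:
  ∂F/∂x = 2x - 4,
  ∂F/∂y = 2y + 8.

Since d/dx[F] = ∂F/∂x + (∂F/∂y)·y' = 0, solve for y':
  (∂F/∂y)·y' = -∂F/∂x
  dy/dx = -(∂F/∂x)/(∂F/∂y) = -(2x - 4)/(2y + 8) = (2 - x)/(y + 4)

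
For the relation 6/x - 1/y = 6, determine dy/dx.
Apply d/dx to both sides, remembering that y depends on x. Each occurrence of y therefore brings in a y' = dy/dx via the chain rule.

With F(x, y) equal to the left-hand side minus the right, differentiate F term by term:
  d/dx[-1/y] = y'/y^2
  d/dx[6/x] = -6/x^2
  d/dx[-6] = 0
Adding these up, d/dx[F] = 0 becomes
  (-6/x^2) + (y^(-2))·y' = 0,
so isolating y',
  dy/dx = -(-6/x^2)/(y^(-2)) = 6y^2/x^2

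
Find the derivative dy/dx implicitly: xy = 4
Apply d/dx to both sides, remembering that y depends on x. Each occurrence of y therefore brings in a y' = dy/dx via the chain rule.

With F(x, y) equal to the left-hand side minus the right, differentiate F term by term:
  d/dx[xy] = x·y' + y
  d/dx[-4] = 0
Adding these up, d/dx[F] = 0 becomes
  (y) + (x)·y' = 0,
so isolating y',
  dy/dx = -(y)/(x) = -y/x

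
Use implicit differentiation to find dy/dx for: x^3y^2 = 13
Take d/dx of both sides. Since y is implicitly a function of x, the chain rule attaches a y' = dy/dx factor whenever we differentiate through y.

Set F(x, y) = (left side) − (right side), so the curve is F = 0. Differentiating each term of F:
  d/dx[x^3y^2] = 2x^3y·y' + 3x^2y^2
  d/dx[-13] = 0

Collecting, the y'-free part is the partial derivative in x and the y' coefficient is the partial derivative in y:
  ∂F/∂x = 3x^2y^2
  ∂F/∂y = 2x^3y

so d/dx[F(x, y(x))] = ∂F/∂x + (∂F/∂y)·y' = 0. Rearranging,
  dy/dx = -(∂F/∂x)/(∂F/∂y) = -(3x^2y^2)/(2x^3y) = -3y/(2x)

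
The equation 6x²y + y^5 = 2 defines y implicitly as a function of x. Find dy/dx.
Take d/dx of both sides. Since y is implicitly a function of x, the chain rule attaches a y' = dy/dx factor whenever we differentiate through y.

Set F(x, y) = (left side) − (right side), so the curve is F = 0. Differentiating each term of F:
  d/dx[6x^2y] = 6x^2·y' + 12xy
  d/dx[y^5] = 5y^4·y'
  d/dx[-2] = 0

Collecting, the y'-free part is the partial derivative in x and the y' coefficient is the partial derivative in y:
  ∂F/∂x = 12xy
  ∂F/∂y = 6x^2 + 5y^4

so d/dx[F(x, y(x))] = ∂F/∂x + (∂F/∂y)·y' = 0. Rearranging,
  dy/dx = -(∂F/∂x)/(∂F/∂y) = -(12xy)/(6x^2 + 5y^4) = -12xy/(6x^2 + 5y^4)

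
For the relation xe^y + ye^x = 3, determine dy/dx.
Apply d/dx to both sides, remembering that y depends on x. Each occurrence of y therefore brings in a y' = dy/dx via the chain rule.

With F(x, y) equal to the left-hand side minus the right, differentiate F term by term:
  d/dx[x·e^(y)] = x·y'·e^(y) + e^(y)
  d/dx[y·e^(x)] = y·e^(x) + y'·e^(x)
  d/dx[-3] = 0
Adding these up, d/dx[F] = 0 becomes
  (y·e^(x) + e^(y)) + (x·e^(y) + e^(x))·y' = 0,
so isolating y',
  dy/dx = -(y·e^(x) + e^(y))/(x·e^(y) + e^(x)) = (-y·e^(x) - e^(y))/(x·e^(y) + e^(x))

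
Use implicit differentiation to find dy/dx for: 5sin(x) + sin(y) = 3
Take d/dx of both sides. Since y is implicitly a function of x, the chain rule attaches a y' = dy/dx factor whenever we differentiate through y.

Set F(x, y) = (left side) − (right side), so the curve is F = 0. Differentiating each term of F:
  d/dx[5sin(x)] = 5cos(x)
  d/dx[sin(y)] = y'·cos(y)
  d/dx[-3] = 0

Collecting, the y'-free part is the partial derivative in x and the y' coefficient is the partial derivative in y:
  ∂F/∂x = 5cos(x)
  ∂F/∂y = cos(y)

so d/dx[F(x, y(x))] = ∂F/∂x + (∂F/∂y)·y' = 0. Rearranging,
  dy/dx = -(∂F/∂x)/(∂F/∂y) = -(5cos(x))/(cos(y)) = -5cos(x)/cos(y)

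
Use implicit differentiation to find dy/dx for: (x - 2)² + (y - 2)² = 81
Apply d/dx to both sides, remembering that y depends on x. Each occurrence of y therefore brings in a y' = dy/dx via the chain rule.

With F(x, y) equal to the left-hand side minus the right, differentiate F term by term:
  d/dx[(x - 2)^2] = 2x - 4
  d/dx[(y - 2)^2] = 2·y'(y - 2)
  d/dx[-81] = 0
Adding these up, d/dx[F] = 0 becomes
  (2x - 4) + (2y - 4)·y' = 0,
so isolating y',
  dy/dx = -(2x - 4)/(2y - 4) = (2 - x)/(y - 2)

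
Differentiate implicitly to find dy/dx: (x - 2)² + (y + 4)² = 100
Apply d/dx to both sides, remembering that y depends on x. Each occurrence of y therefore brings in a y' = dy/dx via the chain rule.

With F(x, y) equal to the left-hand side minus the right, differentiate F term by term:
  d/dx[(x - 2)^2] = 2x - 4
  d/dx[(y + 4)^2] = 2·y'(y + 4)
  d/dx[-100] = 0
Adding these up, d/dx[F] = 0 becomes
  (2x - 4) + (2y + 8)·y' = 0,
so isolating y',
  dy/dx = -(2x - 4)/(2y + 8) = (2 - x)/(y + 4)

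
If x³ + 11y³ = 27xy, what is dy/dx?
Differentiate the relation implicitly: treat y = y(x) and apply the chain rule, so every y-derivative picks up a y' = dy/dx factor.

With everything moved to the left-hand side, differentiate term by term:
  d/dx[x^3] = 3x^2
  d/dx[-27xy] = -27x·y' - 27y
  d/dx[11y^3] = 33y^2·y'

Separating the contributions that come from x directly and those that come through y:
  without y':      3x^2 - 27y
  multiplying y':  -27x + 33y^2

so (3x^2 - 27y) + (-27x + 33y^2)·y' = 0, and therefore
  dy/dx = -(3x^2 - 27y)/(-27x + 33y^2) = (x^2 - 9y)/(9x - 11y^2)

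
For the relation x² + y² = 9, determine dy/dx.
Differentiate the relation implicitly: treat y = y(x) and apply the chain rule, so every y-derivative picks up a y' = dy/dx factor.

With everything moved to the left-hand side, differentiate term by term:
  d/dx[x^2] = 2x
  d/dx[y^2] = 2y·y'
  d/dx[-9] = 0

Separating the contributions that come from x directly and those that come through y:
  without y':      2x
  multiplying y':  2y

so (2x) + (2y)·y' = 0, and therefore
  dy/dx = -(2x)/(2y) = -x/y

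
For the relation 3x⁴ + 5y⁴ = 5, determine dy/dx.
Differentiate both sides with respect to x, treating y as y(x). By the chain rule, any term containing y contributes a factor of y' = dy/dx when we differentiate it.

Move every term to one side and write the relation as F(x, y) = 0. Term by term,
  d/dx[3x^4] = 12x^3
  d/dx[5y^4] = 20y^3·y'
  d/dx[-5] = 0

The pieces without y' make up ∂F/∂x and the coefficient of y' is ∂F/∂y:
  ∂F/∂x = 12x^3,
  ∂F/∂y = 20y^3.

Since d/dx[F] = ∂F/∂x + (∂F/∂y)·y' = 0, solve for y':
  (∂F/∂y)·y' = -∂F/∂x
  dy/dx = -(∂F/∂x)/(∂F/∂y) = -(12x^3)/(20y^3) = -3x^3/(5y^3)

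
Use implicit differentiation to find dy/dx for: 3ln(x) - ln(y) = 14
Apply d/dx to both sides, remembering that y depends on x. Each occurrence of y therefore brings in a y' = dy/dx via the chain rule.

With F(x, y) equal to the left-hand side minus the right, differentiate F term by term:
  d/dx[3ln(x)] = 3/x
  d/dx[-ln(y)] = -y'/y
  d/dx[-14] = 0
Adding these up, d/dx[F] = 0 becomes
  (3/x) + (-1/y)·y' = 0,
so isolating y',
  dy/dx = -(3/x)/(-1/y) = 3y/x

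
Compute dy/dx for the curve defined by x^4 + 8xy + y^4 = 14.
Differentiate both sides with respect to x, treating y as y(x). By the chain rule, any term containing y contributes a factor of y' = dy/dx when we differentiate it.

Move every term to one side and write the relation as F(x, y) = 0. Term by term,
  d/dx[x^4] = 4x^3
  d/dx[8xy] = 8x·y' + 8y
  d/dx[y^4] = 4y^3·y'
  d/dx[-14] = 0

The pieces without y' make up ∂F/∂x and the coefficient of y' is ∂F/∂y:
  ∂F/∂x = 4x^3 + 8y,
  ∂F/∂y = 8x + 4y^3.

Since d/dx[F] = ∂F/∂x + (∂F/∂y)·y' = 0, solve for y':
  (∂F/∂y)·y' = -∂F/∂x
  dy/dx = -(∂F/∂x)/(∂F/∂y) = -(4x^3 + 8y)/(8x + 4y^3) = (-x^3 - 2y)/(2x + y^3)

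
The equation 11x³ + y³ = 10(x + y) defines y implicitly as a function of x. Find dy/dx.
Differentiate the relation implicitly: treat y = y(x) and apply the chain rule, so every y-derivative picks up a y' = dy/dx factor.

With everything moved to the left-hand side, differentiate term by term:
  d/dx[11x^3] = 33x^2
  d/dx[-10x] = -10
  d/dx[y^3] = 3y^2·y'
  d/dx[-10y] = -10·y'

Separating the contributions that come from x directly and those that come through y:
  without y':      33x^2 - 10
  multiplying y':  3y^2 - 10

so (33x^2 - 10) + (3y^2 - 10)·y' = 0, and therefore
  dy/dx = -(33x^2 - 10)/(3y^2 - 10) = (10 - 33x^2)/(3y^2 - 10)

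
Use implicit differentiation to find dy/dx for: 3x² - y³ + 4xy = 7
Differentiate both sides with respect to x, treating y as y(x). By the chain rule, any term containing y contributes a factor of y' = dy/dx when we differentiate it.

Move every term to one side and write the relation as F(x, y) = 0. Term by term,
  d/dx[3x^2] = 6x
  d/dx[4xy] = 4x·y' + 4y
  d/dx[-y^3] = -3y^2·y'
  d/dx[-7] = 0

The pieces without y' make up ∂F/∂x and the coefficient of y' is ∂F/∂y:
  ∂F/∂x = 6x + 4y,
  ∂F/∂y = 4x - 3y^2.

Since d/dx[F] = ∂F/∂x + (∂F/∂y)·y' = 0, solve for y':
  (∂F/∂y)·y' = -∂F/∂x
  dy/dx = -(∂F/∂x)/(∂F/∂y) = -(6x + 4y)/(4x - 3y^2) = 2(-3x - 2y)/(4x - 3y^2)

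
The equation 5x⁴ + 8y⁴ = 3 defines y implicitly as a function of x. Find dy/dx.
Differentiate the relation implicitly: treat y = y(x) and apply the chain rule, so every y-derivative picks up a y' = dy/dx factor.

With everything moved to the left-hand side, differentiate term by term:
  d/dx[5x^4] = 20x^3
  d/dx[8y^4] = 32y^3·y'
  d/dx[-3] = 0

Separating the contributions that come from x directly and those that come through y:
  without y':      20x^3
  multiplying y':  32y^3

so (20x^3) + (32y^3)·y' = 0, and therefore
  dy/dx = -(20x^3)/(32y^3) = -5x^3/(8y^3)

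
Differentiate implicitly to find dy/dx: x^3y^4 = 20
Take d/dx of both sides. Since y is implicitly a function of x, the chain rule attaches a y' = dy/dx factor whenever we differentiate through y.

Set F(x, y) = (left side) − (right side), so the curve is F = 0. Differentiating each term of F:
  d/dx[x^3y^4] = 4x^3y^3·y' + 3x^2y^4
  d/dx[-20] = 0

Collecting, the y'-free part is the partial derivative in x and the y' coefficient is the partial derivative in y:
  ∂F/∂x = 3x^2y^4
  ∂F/∂y = 4x^3y^3

so d/dx[F(x, y(x))] = ∂F/∂x + (∂F/∂y)·y' = 0. Rearranging,
  dy/dx = -(∂F/∂x)/(∂F/∂y) = -(3x^2y^4)/(4x^3y^3) = -3y/(4x)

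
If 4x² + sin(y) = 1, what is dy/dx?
Differentiate the relation implicitly: treat y = y(x) and apply the chain rule, so every y-derivative picks up a y' = dy/dx factor.

With everything moved to the left-hand side, differentiate term by term:
  d/dx[4x^2] = 8x
  d/dx[sin(y)] = y'·cos(y)
  d/dx[-1] = 0

Separating the contributions that come from x directly and those that come through y:
  without y':      8x
  multiplying y':  cos(y)

so (8x) + (cos(y))·y' = 0, and therefore
  dy/dx = -(8x)/(cos(y)) = -8x/cos(y)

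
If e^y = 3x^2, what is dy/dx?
Differentiate both sides with respect to x, treating y as y(x). By the chain rule, any term containing y contributes a factor of y' = dy/dx when we differentiate it.

Move every term to one side and write the relation as F(x, y) = 0. Term by term,
  d/dx[-3x^2] = -6x
  d/dx[e^(y)] = y'·e^(y)

The pieces without y' make up ∂F/∂x and the coefficient of y' is ∂F/∂y:
  ∂F/∂x = -6x,
  ∂F/∂y = e^(y).

Since d/dx[F] = ∂F/∂x + (∂F/∂y)·y' = 0, solve for y':
  (∂F/∂y)·y' = -∂F/∂x
  dy/dx = -(∂F/∂x)/(∂F/∂y) = -(-6x)/(e^(y)) = 6x·e^(-y)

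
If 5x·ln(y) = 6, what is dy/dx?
Take d/dx of both sides. Since y is implicitly a function of x, the chain rule attaches a y' = dy/dx factor whenever we differentiate through y.

Set F(x, y) = (left side) − (right side), so the curve is F = 0. Differentiating each term of F:
  d/dx[5x·ln(y)] = 5x·y'/y + 5ln(y)
  d/dx[-6] = 0

Collecting, the y'-free part is the partial derivative in x and the y' coefficient is the partial derivative in y:
  ∂F/∂x = 5ln(y)
  ∂F/∂y = 5x/y

so d/dx[F(x, y(x))] = ∂F/∂x + (∂F/∂y)·y' = 0. Rearranging,
  dy/dx = -(∂F/∂x)/(∂F/∂y) = -(5ln(y))/(5x/y) = -y·ln(y)/x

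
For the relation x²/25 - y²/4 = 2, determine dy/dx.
Differentiate the relation implicitly: treat y = y(x) and apply the chain rule, so every y-derivative picks up a y' = dy/dx factor.

With everything moved to the left-hand side, differentiate term by term:
  d/dx[x^2/25] = 2x/25
  d/dx[-y^2/4] = -y·y'/2
  d/dx[-2] = 0

Separating the contributions that come from x directly and those that come through y:
  without y':      2x/25
  multiplying y':  -y/2

so (2x/25) + (-y/2)·y' = 0, and therefore
  dy/dx = -(2x/25)/(-y/2) = 4x/(25y)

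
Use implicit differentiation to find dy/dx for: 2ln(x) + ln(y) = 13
Apply d/dx to both sides, remembering that y depends on x. Each occurrence of y therefore brings in a y' = dy/dx via the chain rule.

With F(x, y) equal to the left-hand side minus the right, differentiate F term by term:
  d/dx[2ln(x)] = 2/x
  d/dx[ln(y)] = y'/y
  d/dx[-13] = 0
Adding these up, d/dx[F] = 0 becomes
  (2/x) + (1/y)·y' = 0,
so isolating y',
  dy/dx = -(2/x)/(1/y) = -2y/x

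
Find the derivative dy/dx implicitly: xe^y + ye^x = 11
Apply d/dx to both sides, remembering that y depends on x. Each occurrence of y therefore brings in a y' = dy/dx via the chain rule.

With F(x, y) equal to the left-hand side minus the right, differentiate F term by term:
  d/dx[x·e^(y)] = x·y'·e^(y) + e^(y)
  d/dx[y·e^(x)] = y·e^(x) + y'·e^(x)
  d/dx[-11] = 0
Adding these up, d/dx[F] = 0 becomes
  (y·e^(x) + e^(y)) + (x·e^(y) + e^(x))·y' = 0,
so isolating y',
  dy/dx = -(y·e^(x) + e^(y))/(x·e^(y) + e^(x)) = (-y·e^(x) - e^(y))/(x·e^(y) + e^(x))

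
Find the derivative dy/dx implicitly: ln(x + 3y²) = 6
Differentiate both sides with respect to x, treating y as y(x). By the chain rule, any term containing y contributes a factor of y' = dy/dx when we differentiate it.

Move every term to one side and write the relation as F(x, y) = 0. Term by term,
  d/dx[ln(x + 3y^2)] = (6y·y' + 1)/(x + 3y^2)
  d/dx[-6] = 0

The pieces without y' make up ∂F/∂x and the coefficient of y' is ∂F/∂y:
  ∂F/∂x = 1/(x + 3y^2),
  ∂F/∂y = 6y/(x + 3y^2).

Since d/dx[F] = ∂F/∂x + (∂F/∂y)·y' = 0, solve for y':
  (∂F/∂y)·y' = -∂F/∂x
  dy/dx = -(∂F/∂x)/(∂F/∂y) = -(1/(x + 3y^2))/(6y/(x + 3y^2)) = -1/(6y)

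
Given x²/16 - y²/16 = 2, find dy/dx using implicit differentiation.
Apply d/dx to both sides, remembering that y depends on x. Each occurrence of y therefore brings in a y' = dy/dx via the chain rule.

With F(x, y) equal to the left-hand side minus the right, differentiate F term by term:
  d/dx[x^2/16] = x/8
  d/dx[-y^2/16] = -y·y'/8
  d/dx[-2] = 0
Adding these up, d/dx[F] = 0 becomes
  (x/8) + (-y/8)·y' = 0,
so isolating y',
  dy/dx = -(x/8)/(-y/8) = x/y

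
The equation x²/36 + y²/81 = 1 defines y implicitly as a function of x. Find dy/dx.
Take d/dx of both sides. Since y is implicitly a function of x, the chain rule attaches a y' = dy/dx factor whenever we differentiate through y.

Set F(x, y) = (left side) − (right side), so the curve is F = 0. Differentiating each term of F:
  d/dx[x^2/36] = x/18
  d/dx[y^2/81] = 2y·y'/81
  d/dx[-1] = 0

Collecting, the y'-free part is the partial derivative in x and the y' coefficient is the partial derivative in y:
  ∂F/∂x = x/18
  ∂F/∂y = 2y/81

so d/dx[F(x, y(x))] = ∂F/∂x + (∂F/∂y)·y' = 0. Rearranging,
  dy/dx = -(∂F/∂x)/(∂F/∂y) = -(x/18)/(2y/81) = -9x/(4y)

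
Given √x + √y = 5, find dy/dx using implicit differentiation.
Differentiate both sides with respect to x, treating y as y(x). By the chain rule, any term containing y contributes a factor of y' = dy/dx when we differentiate it.

Move every term to one side and write the relation as F(x, y) = 0. Term by term,
  d/dx[√(x)] = 1/(2√(x))
  d/dx[√(y)] = y'/(2√(y))
  d/dx[-5] = 0

The pieces without y' make up ∂F/∂x and the coefficient of y' is ∂F/∂y:
  ∂F/∂x = 1/(2√(x)),
  ∂F/∂y = 1/(2√(y)).

Since d/dx[F] = ∂F/∂x + (∂F/∂y)·y' = 0, solve for y':
  (∂F/∂y)·y' = -∂F/∂x
  dy/dx = -(∂F/∂x)/(∂F/∂y) = -(1/(2√(x)))/(1/(2√(y))) = -√(y)/√(x)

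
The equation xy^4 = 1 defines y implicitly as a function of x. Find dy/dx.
Apply d/dx to both sides, remembering that y depends on x. Each occurrence of y therefore brings in a y' = dy/dx via the chain rule.

With F(x, y) equal to the left-hand side minus the right, differentiate F term by term:
  d/dx[xy^4] = 4xy^3·y' + y^4
  d/dx[-1] = 0
Adding these up, d/dx[F] = 0 becomes
  (y^4) + (4xy^3)·y' = 0,
so isolating y',
  dy/dx = -(y^4)/(4xy^3) = -y/(4x)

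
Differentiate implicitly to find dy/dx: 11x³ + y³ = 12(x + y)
Apply d/dx to both sides, remembering that y depends on x. Each occurrence of y therefore brings in a y' = dy/dx via the chain rule.

With F(x, y) equal to the left-hand side minus the right, differentiate F term by term:
  d/dx[11x^3] = 33x^2
  d/dx[-12x] = -12
  d/dx[y^3] = 3y^2·y'
  d/dx[-12y] = -12·y'
Adding these up, d/dx[F] = 0 becomes
  (33x^2 - 12) + (3y^2 - 12)·y' = 0,
so isolating y',
  dy/dx = -(33x^2 - 12)/(3y^2 - 12) = (4 - 11x^2)/(y^2 - 4)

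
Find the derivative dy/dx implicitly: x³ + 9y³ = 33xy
Apply d/dx to both sides, remembering that y depends on x. Each occurrence of y therefore brings in a y' = dy/dx via the chain rule.

With F(x, y) equal to the left-hand side minus the right, differentiate F term by term:
  d/dx[x^3] = 3x^2
  d/dx[-33xy] = -33x·y' - 33y
  d/dx[9y^3] = 27y^2·y'
Adding these up, d/dx[F] = 0 becomes
  (3x^2 - 33y) + (-33x + 27y^2)·y' = 0,
so isolating y',
  dy/dx = -(3x^2 - 33y)/(-33x + 27y^2) = (x^2 - 11y)/(11x - 9y^2)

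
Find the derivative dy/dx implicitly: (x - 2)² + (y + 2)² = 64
Differentiate the relation implicitly: treat y = y(x) and apply the chain rule, so every y-derivative picks up a y' = dy/dx factor.

With everything moved to the left-hand side, differentiate term by term:
  d/dx[(x - 2)^2] = 2x - 4
  d/dx[(y + 2)^2] = 2·y'(y + 2)
  d/dx[-64] = 0

Separating the contributions that come from x directly and those that come through y:
  without y':      2x - 4
  multiplying y':  2y + 4

so (2x - 4) + (2y + 4)·y' = 0, and therefore
  dy/dx = -(2x - 4)/(2y + 4) = (2 - x)/(y + 2)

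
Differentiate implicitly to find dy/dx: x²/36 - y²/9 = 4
Apply d/dx to both sides, remembering that y depends on x. Each occurrence of y therefore brings in a y' = dy/dx via the chain rule.

With F(x, y) equal to the left-hand side minus the right, differentiate F term by term:
  d/dx[x^2/36] = x/18
  d/dx[-y^2/9] = -2y·y'/9
  d/dx[-4] = 0
Adding these up, d/dx[F] = 0 becomes
  (x/18) + (-2y/9)·y' = 0,
so isolating y',
  dy/dx = -(x/18)/(-2y/9) = x/(4y)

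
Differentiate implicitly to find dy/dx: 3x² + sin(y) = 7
Differentiate the relation implicitly: treat y = y(x) and apply the chain rule, so every y-derivative picks up a y' = dy/dx factor.

With everything moved to the left-hand side, differentiate term by term:
  d/dx[3x^2] = 6x
  d/dx[sin(y)] = y'·cos(y)
  d/dx[-7] = 0

Separating the contributions that come from x directly and those that come through y:
  without y':      6x
  multiplying y':  cos(y)

so (6x) + (cos(y))·y' = 0, and therefore
  dy/dx = -(6x)/(cos(y)) = -6x/cos(y)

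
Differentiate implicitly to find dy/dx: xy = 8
Differentiate both sides with respect to x, treating y as y(x). By the chain rule, any term containing y contributes a factor of y' = dy/dx when we differentiate it.

Move every term to one side and write the relation as F(x, y) = 0. Term by term,
  d/dx[xy] = x·y' + y
  d/dx[-8] = 0

The pieces without y' make up ∂F/∂x and the coefficient of y' is ∂F/∂y:
  ∂F/∂x = y,
  ∂F/∂y = x.

Since d/dx[F] = ∂F/∂x + (∂F/∂y)·y' = 0, solve for y':
  (∂F/∂y)·y' = -∂F/∂x
  dy/dx = -(∂F/∂x)/(∂F/∂y) = -(y)/(x) = -y/x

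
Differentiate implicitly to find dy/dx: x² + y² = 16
Differentiate both sides with respect to x, treating y as y(x). By the chain rule, any term containing y contributes a factor of y' = dy/dx when we differentiate it.

Move every term to one side and write the relation as F(x, y) = 0. Term by term,
  d/dx[x^2] = 2x
  d/dx[y^2] = 2y·y'
  d/dx[-16] = 0

The pieces without y' make up ∂F/∂x and the coefficient of y' is ∂F/∂y:
  ∂F/∂x = 2x,
  ∂F/∂y = 2y.

Since d/dx[F] = ∂F/∂x + (∂F/∂y)·y' = 0, solve for y':
  (∂F/∂y)·y' = -∂F/∂x
  dy/dx = -(∂F/∂x)/(∂F/∂y) = -(2x)/(2y) = -x/y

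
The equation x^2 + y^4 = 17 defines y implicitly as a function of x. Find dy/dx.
Differentiate both sides with respect to x, treating y as y(x). By the chain rule, any term containing y contributes a factor of y' = dy/dx when we differentiate it.

Move every term to one side and write the relation as F(x, y) = 0. Term by term,
  d/dx[x^2] = 2x
  d/dx[y^4] = 4y^3·y'
  d/dx[-17] = 0

The pieces without y' make up ∂F/∂x and the coefficient of y' is ∂F/∂y:
  ∂F/∂x = 2x,
  ∂F/∂y = 4y^3.

Since d/dx[F] = ∂F/∂x + (∂F/∂y)·y' = 0, solve for y':
  (∂F/∂y)·y' = -∂F/∂x
  dy/dx = -(∂F/∂x)/(∂F/∂y) = -(2x)/(4y^3) = -x/(2y^3)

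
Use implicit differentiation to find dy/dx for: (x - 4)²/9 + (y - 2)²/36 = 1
Take d/dx of both sides. Since y is implicitly a function of x, the chain rule attaches a y' = dy/dx factor whenever we differentiate through y.

Set F(x, y) = (left side) − (right side), so the curve is F = 0. Differentiating each term of F:
  d/dx[(x - 4)^2/9] = 2x/9 - 8/9
  d/dx[(y - 2)^2/36] = y'(y - 2)/18
  d/dx[-1] = 0

Collecting, the y'-free part is the partial derivative in x and the y' coefficient is the partial derivative in y:
  ∂F/∂x = 2x/9 - 8/9
  ∂F/∂y = y/18 - 1/9

so d/dx[F(x, y(x))] = ∂F/∂x + (∂F/∂y)·y' = 0. Rearranging,
  dy/dx = -(∂F/∂x)/(∂F/∂y) = -(2x/9 - 8/9)/(y/18 - 1/9)
        = -(2(x - 4)/9)/((y - 2)/18) = 4(4 - x)/(y - 2)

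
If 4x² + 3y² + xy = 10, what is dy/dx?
Differentiate both sides with respect to x, treating y as y(x). By the chain rule, any term containing y contributes a factor of y' = dy/dx when we differentiate it.

Move every term to one side and write the relation as F(x, y) = 0. Term by term,
  d/dx[4x^2] = 8x
  d/dx[xy] = x·y' + y
  d/dx[3y^2] = 6y·y'
  d/dx[-10] = 0

The pieces without y' make up ∂F/∂x and the coefficient of y' is ∂F/∂y:
  ∂F/∂x = 8x + y,
  ∂F/∂y = x + 6y.

Since d/dx[F] = ∂F/∂x + (∂F/∂y)·y' = 0, solve for y':
  (∂F/∂y)·y' = -∂F/∂x
  dy/dx = -(∂F/∂x)/(∂F/∂y) = -(8x + y)/(x + 6y) = (-8x - y)/(x + 6y)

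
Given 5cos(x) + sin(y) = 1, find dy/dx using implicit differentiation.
Take d/dx of both sides. Since y is implicitly a function of x, the chain rule attaches a y' = dy/dx factor whenever we differentiate through y.

Set F(x, y) = (left side) − (right side), so the curve is F = 0. Differentiating each term of F:
  d/dx[sin(y)] = y'·cos(y)
  d/dx[5cos(x)] = -5sin(x)
  d/dx[-1] = 0

Collecting, the y'-free part is the partial derivative in x and the y' coefficient is the partial derivative in y:
  ∂F/∂x = -5sin(x)
  ∂F/∂y = cos(y)

so d/dx[F(x, y(x))] = ∂F/∂x + (∂F/∂y)·y' = 0. Rearranging,
  dy/dx = -(∂F/∂x)/(∂F/∂y) = -(-5sin(x))/(cos(y)) = 5sin(x)/cos(y)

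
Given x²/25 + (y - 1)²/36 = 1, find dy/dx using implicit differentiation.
Differentiate the relation implicitly: treat y = y(x) and apply the chain rule, so every y-derivative picks up a y' = dy/dx factor.

With everything moved to the left-hand side, differentiate term by term:
  d/dx[x^2/25] = 2x/25
  d/dx[(y - 1)^2/36] = y'(y - 1)/18
  d/dx[-1] = 0

Separating the contributions that come from x directly and those that come through y:
  without y':      2x/25
  multiplying y':  y/18 - 1/18

so (2x/25) + (y/18 - 1/18)·y' = 0, and therefore
  dy/dx = -(2x/25)/(y/18 - 1/18)
        = -(2x/25)/((y - 1)/18) = -36x/(25y - 25)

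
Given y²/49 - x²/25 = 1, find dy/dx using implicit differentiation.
Take d/dx of both sides. Since y is implicitly a function of x, the chain rule attaches a y' = dy/dx factor whenever we differentiate through y.

Set F(x, y) = (left side) − (right side), so the curve is F = 0. Differentiating each term of F:
  d/dx[-x^2/25] = -2x/25
  d/dx[y^2/49] = 2y·y'/49
  d/dx[-1] = 0

Collecting, the y'-free part is the partial derivative in x and the y' coefficient is the partial derivative in y:
  ∂F/∂x = -2x/25
  ∂F/∂y = 2y/49

so d/dx[F(x, y(x))] = ∂F/∂x + (∂F/∂y)·y' = 0. Rearranging,
  dy/dx = -(∂F/∂x)/(∂F/∂y) = -(-2x/25)/(2y/49) = 49x/(25y)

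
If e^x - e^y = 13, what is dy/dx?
Differentiate the relation implicitly: treat y = y(x) and apply the chain rule, so every y-derivative picks up a y' = dy/dx factor.

With everything moved to the left-hand side, differentiate term by term:
  d/dx[e^(x)] = e^(x)
  d/dx[-e^(y)] = -y'·e^(y)
  d/dx[-13] = 0

Separating the contributions that come from x directly and those that come through y:
  without y':      e^(x)
  multiplying y':  -e^(y)

so (e^(x)) + (-e^(y))·y' = 0, and therefore
  dy/dx = -(e^(x))/(-e^(y)) = e^(x - y)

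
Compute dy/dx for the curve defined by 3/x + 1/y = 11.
Take d/dx of both sides. Since y is implicitly a function of x, the chain rule attaches a y' = dy/dx factor whenever we differentiate through y.

Set F(x, y) = (left side) − (right side), so the curve is F = 0. Differentiating each term of F:
  d/dx[1/y] = -y'/y^2
  d/dx[3/x] = -3/x^2
  d/dx[-11] = 0

Collecting, the y'-free part is the partial derivative in x and the y' coefficient is the partial derivative in y:
  ∂F/∂x = -3/x^2
  ∂F/∂y = -1/y^2

so d/dx[F(x, y(x))] = ∂F/∂x + (∂F/∂y)·y' = 0. Rearranging,
  dy/dx = -(∂F/∂x)/(∂F/∂y) = -(-3/x^2)/(-1/y^2) = -3y^2/x^2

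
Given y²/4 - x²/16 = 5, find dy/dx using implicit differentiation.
Take d/dx of both sides. Since y is implicitly a function of x, the chain rule attaches a y' = dy/dx factor whenever we differentiate through y.

Set F(x, y) = (left side) − (right side), so the curve is F = 0. Differentiating each term of F:
  d/dx[-x^2/16] = -x/8
  d/dx[y^2/4] = y·y'/2
  d/dx[-5] = 0

Collecting, the y'-free part is the partial derivative in x and the y' coefficient is the partial derivative in y:
  ∂F/∂x = -x/8
  ∂F/∂y = y/2

so d/dx[F(x, y(x))] = ∂F/∂x + (∂F/∂y)·y' = 0. Rearranging,
  dy/dx = -(∂F/∂x)/(∂F/∂y) = -(-x/8)/(y/2) = x/(4y)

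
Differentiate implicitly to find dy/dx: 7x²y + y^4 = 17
Take d/dx of both sides. Since y is implicitly a function of x, the chain rule attaches a y' = dy/dx factor whenever we differentiate through y.

Set F(x, y) = (left side) − (right side), so the curve is F = 0. Differentiating each term of F:
  d/dx[7x^2y] = 7x^2·y' + 14xy
  d/dx[y^4] = 4y^3·y'
  d/dx[-17] = 0

Collecting, the y'-free part is the partial derivative in x and the y' coefficient is the partial derivative in y:
  ∂F/∂x = 14xy
  ∂F/∂y = 7x^2 + 4y^3

so d/dx[F(x, y(x))] = ∂F/∂x + (∂F/∂y)·y' = 0. Rearranging,
  dy/dx = -(∂F/∂x)/(∂F/∂y) = -(14xy)/(7x^2 + 4y^3) = -14xy/(7x^2 + 4y^3)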